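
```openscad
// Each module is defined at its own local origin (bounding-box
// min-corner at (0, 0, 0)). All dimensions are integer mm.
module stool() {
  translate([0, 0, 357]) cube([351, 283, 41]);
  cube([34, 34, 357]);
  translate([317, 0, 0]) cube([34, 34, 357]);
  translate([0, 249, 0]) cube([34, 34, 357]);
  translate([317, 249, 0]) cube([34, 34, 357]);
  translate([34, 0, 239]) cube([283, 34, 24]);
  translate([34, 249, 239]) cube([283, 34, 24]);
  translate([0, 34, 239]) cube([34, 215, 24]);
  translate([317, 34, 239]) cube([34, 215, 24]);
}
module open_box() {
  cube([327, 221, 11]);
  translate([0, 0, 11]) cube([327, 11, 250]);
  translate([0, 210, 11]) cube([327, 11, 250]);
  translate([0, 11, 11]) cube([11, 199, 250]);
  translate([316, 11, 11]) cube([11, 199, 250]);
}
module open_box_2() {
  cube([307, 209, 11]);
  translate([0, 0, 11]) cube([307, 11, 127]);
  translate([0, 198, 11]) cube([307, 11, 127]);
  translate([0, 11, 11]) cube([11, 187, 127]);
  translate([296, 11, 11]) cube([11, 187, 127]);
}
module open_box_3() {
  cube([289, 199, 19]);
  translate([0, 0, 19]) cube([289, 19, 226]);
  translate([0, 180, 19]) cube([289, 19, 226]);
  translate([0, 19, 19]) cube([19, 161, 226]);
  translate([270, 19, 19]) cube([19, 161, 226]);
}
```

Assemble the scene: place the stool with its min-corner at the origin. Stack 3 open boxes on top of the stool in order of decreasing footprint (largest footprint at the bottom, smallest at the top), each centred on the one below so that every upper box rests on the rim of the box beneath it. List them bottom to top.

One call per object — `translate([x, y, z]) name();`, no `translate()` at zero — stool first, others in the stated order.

stool();
translate([12, 31, 398]) open_box();
translate([22, 37, 659]) open_box_2();
translate([31, 42, 797]) open_box_3();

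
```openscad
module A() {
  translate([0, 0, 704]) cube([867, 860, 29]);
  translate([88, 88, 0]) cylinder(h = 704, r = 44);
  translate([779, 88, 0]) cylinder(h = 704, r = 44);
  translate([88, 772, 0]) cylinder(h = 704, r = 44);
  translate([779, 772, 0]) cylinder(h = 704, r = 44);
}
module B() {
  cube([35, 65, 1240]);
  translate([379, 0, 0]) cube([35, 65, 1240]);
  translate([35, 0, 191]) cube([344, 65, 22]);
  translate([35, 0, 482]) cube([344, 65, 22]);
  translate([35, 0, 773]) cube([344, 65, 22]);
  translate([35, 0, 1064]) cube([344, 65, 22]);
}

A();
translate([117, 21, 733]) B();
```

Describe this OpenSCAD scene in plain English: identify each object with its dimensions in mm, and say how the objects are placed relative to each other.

A is a rectangular dining table. The top is 867×860×29 mm with its upper surface at z = 733 mm. It stands on four round legs of 88 mm diameter, each leg's bounding box inset 44 mm from the nearest pair of top edges, running from the floor to the underside of the top.

B is a straight ladder. Two 35×65 mm vertical rails, 1240 mm tall, stand 414 mm apart (outside-to-outside) with their front faces coplanar on the −y side. 4 rungs, each 65 mm deep and 22 mm tall, span between the inner faces of the rails, front faces flush with the rails. The lowest rung's underside is at z = 191 mm and rungs are spaced 291 mm apart (underside to underside).

The ladder is on top of the table.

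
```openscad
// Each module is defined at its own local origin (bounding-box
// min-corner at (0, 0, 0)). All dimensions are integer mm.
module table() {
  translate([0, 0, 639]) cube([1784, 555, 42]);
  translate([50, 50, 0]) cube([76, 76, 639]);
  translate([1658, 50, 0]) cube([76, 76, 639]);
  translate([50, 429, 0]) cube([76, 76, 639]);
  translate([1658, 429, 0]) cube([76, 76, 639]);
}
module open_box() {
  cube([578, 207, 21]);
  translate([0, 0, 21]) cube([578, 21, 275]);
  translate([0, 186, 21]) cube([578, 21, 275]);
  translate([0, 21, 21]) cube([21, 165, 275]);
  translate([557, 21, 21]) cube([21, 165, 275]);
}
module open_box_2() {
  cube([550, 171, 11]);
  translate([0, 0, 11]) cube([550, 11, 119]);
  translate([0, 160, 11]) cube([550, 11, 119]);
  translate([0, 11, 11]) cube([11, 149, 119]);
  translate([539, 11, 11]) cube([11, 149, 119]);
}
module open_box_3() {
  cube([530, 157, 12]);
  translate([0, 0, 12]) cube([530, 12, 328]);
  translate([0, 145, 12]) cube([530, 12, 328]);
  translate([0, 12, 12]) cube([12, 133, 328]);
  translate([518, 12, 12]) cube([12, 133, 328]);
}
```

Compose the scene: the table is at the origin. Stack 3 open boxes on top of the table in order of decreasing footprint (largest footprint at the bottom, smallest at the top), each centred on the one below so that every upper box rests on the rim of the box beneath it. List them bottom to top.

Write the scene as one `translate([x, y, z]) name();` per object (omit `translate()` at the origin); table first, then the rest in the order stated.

table();
translate([603, 174, 681]) open_box();
translate([617, 192, 977]) open_box_2();
translate([627, 199, 1107]) open_box_3();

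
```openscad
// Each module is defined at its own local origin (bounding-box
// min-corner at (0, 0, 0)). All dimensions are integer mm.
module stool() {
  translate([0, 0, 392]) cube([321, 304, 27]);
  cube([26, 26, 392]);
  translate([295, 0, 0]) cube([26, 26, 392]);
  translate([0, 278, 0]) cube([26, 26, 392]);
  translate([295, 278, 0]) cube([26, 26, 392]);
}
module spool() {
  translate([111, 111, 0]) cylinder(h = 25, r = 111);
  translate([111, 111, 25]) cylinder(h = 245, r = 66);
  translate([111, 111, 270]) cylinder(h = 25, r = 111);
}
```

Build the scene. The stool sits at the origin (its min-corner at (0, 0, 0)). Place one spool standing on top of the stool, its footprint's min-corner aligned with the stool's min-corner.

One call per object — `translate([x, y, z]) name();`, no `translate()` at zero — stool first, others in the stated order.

stool();
translate([0, 0, 419]) spool();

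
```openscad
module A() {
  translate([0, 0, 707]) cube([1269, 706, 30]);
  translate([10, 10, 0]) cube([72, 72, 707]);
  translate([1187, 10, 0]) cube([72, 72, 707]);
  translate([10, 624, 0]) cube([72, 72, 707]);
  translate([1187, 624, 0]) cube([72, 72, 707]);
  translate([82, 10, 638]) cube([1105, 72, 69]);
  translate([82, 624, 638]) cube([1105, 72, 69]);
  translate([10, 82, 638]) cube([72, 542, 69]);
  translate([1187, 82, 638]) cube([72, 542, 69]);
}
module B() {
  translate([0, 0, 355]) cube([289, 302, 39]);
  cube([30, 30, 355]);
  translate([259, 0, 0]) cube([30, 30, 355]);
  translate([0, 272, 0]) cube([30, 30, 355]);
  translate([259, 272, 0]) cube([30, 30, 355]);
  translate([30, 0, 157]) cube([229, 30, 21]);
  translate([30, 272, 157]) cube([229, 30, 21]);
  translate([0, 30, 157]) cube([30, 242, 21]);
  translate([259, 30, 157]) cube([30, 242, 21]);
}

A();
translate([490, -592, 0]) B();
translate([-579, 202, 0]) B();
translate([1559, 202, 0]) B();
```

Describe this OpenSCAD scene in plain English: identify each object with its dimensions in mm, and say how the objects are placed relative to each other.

A is a table: top 1269 mm (x) × 706 mm (y), 30 mm thick, upper face at z = 737 mm, on four 72×72 mm square legs, each inset 10 mm from the nearest pair of top edges, running from z = 0 to the bottom of the top. Four apron rails, 72 mm thick and 69 mm tall, run between adjacent legs with their top edges flush with the underside of the top and their outer faces flush with the legs' outer faces.

B is a simple wooden stool: a rectangular seat 289 mm (x) by 302 mm (y), 39 mm thick, top face at z = 394 mm, on four square legs, each 30×30 mm in cross-section. The legs rest on z = 0, each flush with a corner of the seat. Four stretchers, 30 mm wide and 21 mm tall, connect adjacent legs with their undersides at z = 157 mm, each running between the inner faces of the legs it joins and aligned with the legs' outer faces on the other axis.

Three stools sit around the table at the −y, −x, +x sides.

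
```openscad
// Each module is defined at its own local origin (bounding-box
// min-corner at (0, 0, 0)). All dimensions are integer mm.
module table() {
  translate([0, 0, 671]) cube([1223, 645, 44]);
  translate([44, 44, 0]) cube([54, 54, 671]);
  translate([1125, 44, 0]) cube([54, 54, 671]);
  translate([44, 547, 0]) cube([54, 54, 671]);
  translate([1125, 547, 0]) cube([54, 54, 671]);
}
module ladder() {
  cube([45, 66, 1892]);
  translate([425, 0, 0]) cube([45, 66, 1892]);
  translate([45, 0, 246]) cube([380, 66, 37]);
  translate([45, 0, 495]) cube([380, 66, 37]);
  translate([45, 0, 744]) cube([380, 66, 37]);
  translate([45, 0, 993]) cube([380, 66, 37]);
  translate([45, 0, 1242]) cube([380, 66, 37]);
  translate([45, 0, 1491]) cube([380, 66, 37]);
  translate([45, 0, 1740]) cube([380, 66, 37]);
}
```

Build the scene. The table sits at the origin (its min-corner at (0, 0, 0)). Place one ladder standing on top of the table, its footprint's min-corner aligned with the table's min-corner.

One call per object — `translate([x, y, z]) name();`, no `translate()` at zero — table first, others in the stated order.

table();
translate([0, 0, 715]) ladder();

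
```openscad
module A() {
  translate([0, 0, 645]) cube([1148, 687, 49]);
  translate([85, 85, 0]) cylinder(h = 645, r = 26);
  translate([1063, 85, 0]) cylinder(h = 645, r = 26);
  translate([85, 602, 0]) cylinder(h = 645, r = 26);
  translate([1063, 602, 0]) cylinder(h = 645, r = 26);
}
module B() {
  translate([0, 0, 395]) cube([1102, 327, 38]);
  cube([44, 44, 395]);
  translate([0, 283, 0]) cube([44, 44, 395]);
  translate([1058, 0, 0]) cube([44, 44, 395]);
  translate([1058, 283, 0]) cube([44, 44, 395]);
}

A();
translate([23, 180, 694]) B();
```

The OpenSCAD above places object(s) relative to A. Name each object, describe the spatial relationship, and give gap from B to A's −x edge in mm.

The bench's min-x is at 23; the table's min-x is 0; gap = 23 mm.

A is a table. B is a bench. The bench is on top of the table, centred. The gap from the bench to the table's −x edge is 23 mm.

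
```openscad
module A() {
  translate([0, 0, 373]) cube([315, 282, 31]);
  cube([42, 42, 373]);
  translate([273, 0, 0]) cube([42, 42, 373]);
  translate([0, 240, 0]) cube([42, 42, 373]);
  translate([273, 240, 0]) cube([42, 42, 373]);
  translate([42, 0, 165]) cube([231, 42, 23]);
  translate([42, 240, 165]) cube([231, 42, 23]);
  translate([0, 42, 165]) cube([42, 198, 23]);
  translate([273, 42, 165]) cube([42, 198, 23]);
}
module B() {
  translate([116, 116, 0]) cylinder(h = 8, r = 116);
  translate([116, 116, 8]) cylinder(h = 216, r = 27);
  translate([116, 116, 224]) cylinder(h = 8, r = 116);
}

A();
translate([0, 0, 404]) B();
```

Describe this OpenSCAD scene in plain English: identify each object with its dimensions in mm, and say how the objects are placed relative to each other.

A is a simple wooden stool: a rectangular seat 315 mm (x) by 282 mm (y), 31 mm thick, top face at z = 404 mm, on four square legs, each 42×42 mm in cross-section. The legs rest on z = 0, each flush with a corner of the seat. Four stretchers, 42 mm wide and 23 mm tall, connect adjacent legs with their undersides at z = 165 mm, each running between the inner faces of the legs it joins and aligned with the legs' outer faces on the other axis.

B is a spool: two coaxial disc flanges of radius 116 mm and thickness 8 mm, joined by a core cylinder of radius 27 mm and height 216 mm. The lower flange rests on z = 0 and the three cylinders share a vertical axis.

The spool is on top of the stool.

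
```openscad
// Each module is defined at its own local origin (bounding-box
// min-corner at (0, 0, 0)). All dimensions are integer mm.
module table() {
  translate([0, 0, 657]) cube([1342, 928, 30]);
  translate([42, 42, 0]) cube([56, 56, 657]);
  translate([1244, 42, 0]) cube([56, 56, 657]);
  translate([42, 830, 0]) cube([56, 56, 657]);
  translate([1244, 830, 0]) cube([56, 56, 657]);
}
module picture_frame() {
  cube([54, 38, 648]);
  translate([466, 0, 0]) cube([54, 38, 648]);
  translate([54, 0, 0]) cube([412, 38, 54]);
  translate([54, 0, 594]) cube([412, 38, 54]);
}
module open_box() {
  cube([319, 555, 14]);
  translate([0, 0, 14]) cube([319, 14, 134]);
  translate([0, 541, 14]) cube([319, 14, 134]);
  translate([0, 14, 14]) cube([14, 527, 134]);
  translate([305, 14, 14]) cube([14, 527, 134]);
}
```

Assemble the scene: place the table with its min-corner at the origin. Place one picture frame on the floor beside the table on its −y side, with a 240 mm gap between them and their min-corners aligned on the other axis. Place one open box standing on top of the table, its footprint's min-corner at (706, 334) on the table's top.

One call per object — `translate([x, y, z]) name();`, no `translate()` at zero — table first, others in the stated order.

table();
translate([0, -278, 0]) picture_frame();
translate([706, 334, 687]) open_box();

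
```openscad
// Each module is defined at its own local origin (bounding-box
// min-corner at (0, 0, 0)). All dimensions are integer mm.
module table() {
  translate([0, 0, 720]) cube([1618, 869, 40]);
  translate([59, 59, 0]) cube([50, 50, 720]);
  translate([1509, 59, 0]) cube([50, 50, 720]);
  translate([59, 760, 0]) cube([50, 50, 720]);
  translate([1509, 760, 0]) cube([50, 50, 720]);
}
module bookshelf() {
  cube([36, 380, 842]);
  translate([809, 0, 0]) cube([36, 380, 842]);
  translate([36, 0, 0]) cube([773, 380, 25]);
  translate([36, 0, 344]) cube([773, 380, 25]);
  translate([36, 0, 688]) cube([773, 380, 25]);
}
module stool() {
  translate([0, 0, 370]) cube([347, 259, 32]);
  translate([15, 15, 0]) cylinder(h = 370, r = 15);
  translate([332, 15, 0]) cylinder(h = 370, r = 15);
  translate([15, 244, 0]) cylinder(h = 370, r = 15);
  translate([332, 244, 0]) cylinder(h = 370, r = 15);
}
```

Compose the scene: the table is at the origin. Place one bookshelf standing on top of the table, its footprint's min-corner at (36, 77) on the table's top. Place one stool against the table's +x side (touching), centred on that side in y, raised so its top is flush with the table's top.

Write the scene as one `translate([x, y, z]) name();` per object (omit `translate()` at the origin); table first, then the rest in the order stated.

table();
translate([36, 77, 760]) bookshelf();
translate([1618, 305, 358]) stool();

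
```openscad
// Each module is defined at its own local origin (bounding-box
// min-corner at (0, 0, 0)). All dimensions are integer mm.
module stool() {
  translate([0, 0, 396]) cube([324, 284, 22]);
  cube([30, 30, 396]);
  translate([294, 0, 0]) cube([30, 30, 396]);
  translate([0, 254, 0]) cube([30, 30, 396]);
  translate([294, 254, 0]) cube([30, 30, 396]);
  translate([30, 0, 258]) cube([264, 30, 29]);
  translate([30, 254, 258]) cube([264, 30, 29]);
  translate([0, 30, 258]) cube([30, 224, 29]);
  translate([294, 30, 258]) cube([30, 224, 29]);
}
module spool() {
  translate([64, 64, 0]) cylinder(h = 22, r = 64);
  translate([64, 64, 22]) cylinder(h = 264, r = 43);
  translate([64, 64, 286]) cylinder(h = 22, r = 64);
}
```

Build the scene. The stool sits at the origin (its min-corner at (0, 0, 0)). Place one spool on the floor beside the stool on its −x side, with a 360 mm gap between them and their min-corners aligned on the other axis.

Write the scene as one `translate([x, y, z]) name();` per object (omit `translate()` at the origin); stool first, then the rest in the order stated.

stool();
translate([-488, 0, 0]) spool();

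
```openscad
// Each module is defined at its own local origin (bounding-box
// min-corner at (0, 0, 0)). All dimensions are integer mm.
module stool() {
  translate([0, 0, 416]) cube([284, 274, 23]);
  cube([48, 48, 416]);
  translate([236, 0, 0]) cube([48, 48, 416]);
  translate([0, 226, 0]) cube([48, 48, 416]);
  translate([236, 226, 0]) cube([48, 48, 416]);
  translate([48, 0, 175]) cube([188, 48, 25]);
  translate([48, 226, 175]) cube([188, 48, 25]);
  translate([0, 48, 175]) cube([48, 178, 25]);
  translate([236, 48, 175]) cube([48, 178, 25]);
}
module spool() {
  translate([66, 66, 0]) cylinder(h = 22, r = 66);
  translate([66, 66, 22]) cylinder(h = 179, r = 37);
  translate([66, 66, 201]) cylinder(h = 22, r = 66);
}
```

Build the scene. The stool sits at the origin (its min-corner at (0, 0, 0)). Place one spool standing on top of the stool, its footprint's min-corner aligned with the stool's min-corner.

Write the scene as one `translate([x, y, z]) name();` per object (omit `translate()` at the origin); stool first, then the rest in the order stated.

stool();
translate([0, 0, 439]) spool();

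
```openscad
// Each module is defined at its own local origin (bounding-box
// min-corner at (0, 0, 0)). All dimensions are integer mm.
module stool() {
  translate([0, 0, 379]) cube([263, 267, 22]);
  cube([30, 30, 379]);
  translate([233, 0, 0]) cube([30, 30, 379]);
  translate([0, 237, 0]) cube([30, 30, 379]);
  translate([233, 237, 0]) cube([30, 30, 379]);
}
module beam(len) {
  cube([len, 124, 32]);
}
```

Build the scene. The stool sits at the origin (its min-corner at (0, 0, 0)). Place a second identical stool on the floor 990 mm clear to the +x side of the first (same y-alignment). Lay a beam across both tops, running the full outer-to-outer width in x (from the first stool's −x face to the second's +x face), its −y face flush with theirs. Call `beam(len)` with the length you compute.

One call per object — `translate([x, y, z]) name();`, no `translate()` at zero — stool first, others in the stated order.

stool();
translate([1253, 0, 0]) stool();
translate([0, 0, 401]) beam(1516);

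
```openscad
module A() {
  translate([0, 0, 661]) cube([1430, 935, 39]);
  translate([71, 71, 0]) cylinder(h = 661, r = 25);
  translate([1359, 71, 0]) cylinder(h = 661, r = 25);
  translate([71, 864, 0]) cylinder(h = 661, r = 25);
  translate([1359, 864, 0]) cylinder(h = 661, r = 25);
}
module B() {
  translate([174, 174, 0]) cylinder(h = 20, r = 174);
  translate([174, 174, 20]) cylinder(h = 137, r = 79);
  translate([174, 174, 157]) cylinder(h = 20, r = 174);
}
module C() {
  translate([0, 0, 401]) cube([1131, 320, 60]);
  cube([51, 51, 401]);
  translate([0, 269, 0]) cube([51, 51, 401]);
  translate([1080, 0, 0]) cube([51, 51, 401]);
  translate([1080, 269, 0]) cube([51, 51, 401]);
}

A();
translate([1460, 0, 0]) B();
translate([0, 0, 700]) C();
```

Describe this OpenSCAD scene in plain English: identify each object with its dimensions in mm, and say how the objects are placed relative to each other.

A is a table with a 1430×935 mm rectangular top, 39 mm thick, top surface at z = 700 mm, supported by four round legs of 50 mm diameter, each leg's bounding box inset 46 mm from the nearest pair of top edges, running from the floor.

B is a spool: two coaxial disc flanges of radius 174 mm and thickness 20 mm, joined by a core cylinder of radius 79 mm and height 137 mm. The lower flange rests on z = 0 and the three cylinders share a vertical axis.

C is a long wooden bench with a 1131 mm (x) × 320 mm (y) seat, 60 mm thick, its top surface 461 mm above the floor. Four 51 mm square legs at the seat corners, flush with the edges, run from z = 0 to the seat underside.

The spool is on the floor beside the table on its +x side. The bench is on top of the table.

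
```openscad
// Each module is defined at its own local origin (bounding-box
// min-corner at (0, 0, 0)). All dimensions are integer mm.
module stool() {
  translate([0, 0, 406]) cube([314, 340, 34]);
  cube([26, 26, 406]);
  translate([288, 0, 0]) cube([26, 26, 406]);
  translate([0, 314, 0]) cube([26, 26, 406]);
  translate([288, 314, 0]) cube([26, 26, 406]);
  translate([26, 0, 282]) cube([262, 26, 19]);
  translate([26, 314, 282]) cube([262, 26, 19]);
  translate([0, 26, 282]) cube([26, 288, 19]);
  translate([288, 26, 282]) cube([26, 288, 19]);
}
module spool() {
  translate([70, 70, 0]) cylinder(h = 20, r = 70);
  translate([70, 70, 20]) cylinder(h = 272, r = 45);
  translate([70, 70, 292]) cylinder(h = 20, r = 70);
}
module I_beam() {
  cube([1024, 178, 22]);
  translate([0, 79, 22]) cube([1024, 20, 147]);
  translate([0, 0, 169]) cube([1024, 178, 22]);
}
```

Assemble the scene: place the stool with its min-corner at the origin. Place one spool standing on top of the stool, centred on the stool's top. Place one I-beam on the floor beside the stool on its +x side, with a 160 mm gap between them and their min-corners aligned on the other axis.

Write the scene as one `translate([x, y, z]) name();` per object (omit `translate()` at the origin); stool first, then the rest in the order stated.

stool();
translate([87, 100, 440]) spool();
translate([474, 0, 0]) I_beam();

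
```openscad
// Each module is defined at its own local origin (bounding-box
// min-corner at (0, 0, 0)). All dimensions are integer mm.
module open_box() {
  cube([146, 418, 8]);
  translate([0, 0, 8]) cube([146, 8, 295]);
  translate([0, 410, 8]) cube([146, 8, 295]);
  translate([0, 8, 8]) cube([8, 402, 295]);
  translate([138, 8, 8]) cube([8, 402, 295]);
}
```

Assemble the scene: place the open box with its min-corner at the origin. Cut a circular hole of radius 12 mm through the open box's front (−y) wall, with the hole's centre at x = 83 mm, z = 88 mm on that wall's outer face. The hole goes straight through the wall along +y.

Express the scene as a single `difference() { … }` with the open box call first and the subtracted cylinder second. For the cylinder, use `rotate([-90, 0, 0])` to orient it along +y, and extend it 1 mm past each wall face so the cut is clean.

difference() {
  open_box();
  translate([83, -1, 88]) rotate([-90, 0, 0]) cylinder(h = 10, r = 12);
}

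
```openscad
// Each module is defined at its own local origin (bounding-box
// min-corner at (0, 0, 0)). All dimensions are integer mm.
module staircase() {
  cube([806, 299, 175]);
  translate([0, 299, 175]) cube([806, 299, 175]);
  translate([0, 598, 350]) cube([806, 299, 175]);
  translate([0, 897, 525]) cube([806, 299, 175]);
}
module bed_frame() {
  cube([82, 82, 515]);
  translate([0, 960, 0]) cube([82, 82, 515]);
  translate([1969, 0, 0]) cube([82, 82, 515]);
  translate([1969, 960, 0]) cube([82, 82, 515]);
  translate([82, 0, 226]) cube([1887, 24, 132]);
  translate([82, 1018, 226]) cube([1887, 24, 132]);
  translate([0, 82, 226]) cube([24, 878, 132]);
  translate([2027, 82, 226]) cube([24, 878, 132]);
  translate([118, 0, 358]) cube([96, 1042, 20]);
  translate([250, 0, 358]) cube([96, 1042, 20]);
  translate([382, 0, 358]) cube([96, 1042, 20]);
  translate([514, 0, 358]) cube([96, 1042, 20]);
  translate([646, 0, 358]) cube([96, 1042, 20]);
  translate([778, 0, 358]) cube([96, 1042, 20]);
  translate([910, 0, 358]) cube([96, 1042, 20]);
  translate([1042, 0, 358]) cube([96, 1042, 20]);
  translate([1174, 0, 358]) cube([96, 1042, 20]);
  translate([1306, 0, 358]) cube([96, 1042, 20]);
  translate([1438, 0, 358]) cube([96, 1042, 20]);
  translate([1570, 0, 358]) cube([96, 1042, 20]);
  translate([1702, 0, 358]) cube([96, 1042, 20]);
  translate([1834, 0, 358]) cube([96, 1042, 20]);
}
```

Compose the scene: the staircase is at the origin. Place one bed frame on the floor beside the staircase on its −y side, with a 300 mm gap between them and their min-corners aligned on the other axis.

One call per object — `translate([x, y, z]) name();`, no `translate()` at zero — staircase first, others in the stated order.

staircase();
translate([0, -1342, 0]) bed_frame();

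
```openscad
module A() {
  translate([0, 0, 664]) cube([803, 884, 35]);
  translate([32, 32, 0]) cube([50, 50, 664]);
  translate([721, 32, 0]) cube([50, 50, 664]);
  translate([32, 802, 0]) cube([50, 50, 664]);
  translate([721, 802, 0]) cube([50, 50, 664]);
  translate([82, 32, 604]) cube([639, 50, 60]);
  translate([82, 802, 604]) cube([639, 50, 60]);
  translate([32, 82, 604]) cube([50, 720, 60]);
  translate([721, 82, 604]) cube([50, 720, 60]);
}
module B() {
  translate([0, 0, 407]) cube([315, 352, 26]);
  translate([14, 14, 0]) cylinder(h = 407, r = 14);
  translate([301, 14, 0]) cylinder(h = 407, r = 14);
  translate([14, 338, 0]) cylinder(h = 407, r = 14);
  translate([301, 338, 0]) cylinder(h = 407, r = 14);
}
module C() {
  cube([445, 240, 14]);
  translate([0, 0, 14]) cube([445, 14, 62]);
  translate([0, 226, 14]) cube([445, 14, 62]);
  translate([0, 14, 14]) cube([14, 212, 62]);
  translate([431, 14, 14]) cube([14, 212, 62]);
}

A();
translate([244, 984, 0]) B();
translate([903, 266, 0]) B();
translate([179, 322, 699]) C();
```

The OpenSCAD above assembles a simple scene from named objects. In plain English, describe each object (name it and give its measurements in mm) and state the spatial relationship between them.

A is a rectangular dining table. The top is 803×884×35 mm with its upper surface at z = 699 mm. It stands on four 50×50 mm square legs, each inset 32 mm from the nearest pair of top edges, running from the floor to the underside of the top. Four apron rails, 50 mm thick and 60 mm tall, run between adjacent legs with their top edges flush with the underside of the top and their outer faces flush with the legs' outer faces.

B is a four-legged stool. The seat is a 315×352×26 mm slab whose top surface is at z = 433 mm; four round legs, each 28 mm in diameter, run from the floor (z = 0) to the underside of the seat, each leg's axis is inset half a diameter from the nearest pair of seat edges (so the leg's bounding box is flush with the corner).

C is an open-topped rectangular box: outside dimensions 445×240×76 mm, with a uniform wall and base thickness of 14 mm. The base is a full 445×240 slab on the floor; four walls sit on top of the base. The front and back walls (the −y and +y sides) span the full width; the two side walls fit between them.

Two stools sit around the table at the +y, +x sides. The open box is on top of the table, centred.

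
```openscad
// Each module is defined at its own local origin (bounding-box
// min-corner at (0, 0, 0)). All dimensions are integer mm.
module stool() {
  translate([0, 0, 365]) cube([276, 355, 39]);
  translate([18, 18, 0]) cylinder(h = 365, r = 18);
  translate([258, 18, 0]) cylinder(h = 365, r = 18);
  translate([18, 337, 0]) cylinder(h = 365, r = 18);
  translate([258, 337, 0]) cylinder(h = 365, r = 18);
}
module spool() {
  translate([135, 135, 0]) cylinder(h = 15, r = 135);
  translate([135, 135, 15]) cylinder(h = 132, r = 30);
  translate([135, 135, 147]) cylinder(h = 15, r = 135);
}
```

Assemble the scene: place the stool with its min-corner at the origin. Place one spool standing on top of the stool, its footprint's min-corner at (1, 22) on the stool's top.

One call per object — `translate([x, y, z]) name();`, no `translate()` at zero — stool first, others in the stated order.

stool();
translate([1, 22, 404]) spool();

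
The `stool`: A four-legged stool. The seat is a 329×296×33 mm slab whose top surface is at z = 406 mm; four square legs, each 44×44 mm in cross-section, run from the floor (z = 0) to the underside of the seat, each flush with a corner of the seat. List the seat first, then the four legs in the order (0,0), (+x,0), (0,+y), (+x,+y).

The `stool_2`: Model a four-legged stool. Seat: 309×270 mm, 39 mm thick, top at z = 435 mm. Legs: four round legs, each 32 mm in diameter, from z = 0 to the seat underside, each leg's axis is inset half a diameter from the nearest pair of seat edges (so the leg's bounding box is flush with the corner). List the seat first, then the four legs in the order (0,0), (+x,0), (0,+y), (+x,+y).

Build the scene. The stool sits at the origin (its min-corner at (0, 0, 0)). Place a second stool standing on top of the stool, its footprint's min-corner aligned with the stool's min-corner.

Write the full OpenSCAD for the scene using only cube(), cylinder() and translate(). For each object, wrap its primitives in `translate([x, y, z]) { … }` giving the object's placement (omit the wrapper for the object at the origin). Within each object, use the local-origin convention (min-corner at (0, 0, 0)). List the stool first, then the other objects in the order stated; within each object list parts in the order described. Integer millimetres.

translate([0, 0, 373]) cube([329, 296, 33]);
cube([44, 44, 373]);
translate([285, 0, 0]) cube([44, 44, 373]);
translate([0, 252, 0]) cube([44, 44, 373]);
translate([285, 252, 0]) cube([44, 44, 373]);
translate([0, 0, 406]) {
  translate([0, 0, 396]) cube([309, 270, 39]);
  translate([16, 16, 0]) cylinder(h = 396, r = 16);
  translate([293, 16, 0]) cylinder(h = 396, r = 16);
  translate([16, 254, 0]) cylinder(h = 396, r = 16);
  translate([293, 254, 0]) cylinder(h = 396, r = 16);
}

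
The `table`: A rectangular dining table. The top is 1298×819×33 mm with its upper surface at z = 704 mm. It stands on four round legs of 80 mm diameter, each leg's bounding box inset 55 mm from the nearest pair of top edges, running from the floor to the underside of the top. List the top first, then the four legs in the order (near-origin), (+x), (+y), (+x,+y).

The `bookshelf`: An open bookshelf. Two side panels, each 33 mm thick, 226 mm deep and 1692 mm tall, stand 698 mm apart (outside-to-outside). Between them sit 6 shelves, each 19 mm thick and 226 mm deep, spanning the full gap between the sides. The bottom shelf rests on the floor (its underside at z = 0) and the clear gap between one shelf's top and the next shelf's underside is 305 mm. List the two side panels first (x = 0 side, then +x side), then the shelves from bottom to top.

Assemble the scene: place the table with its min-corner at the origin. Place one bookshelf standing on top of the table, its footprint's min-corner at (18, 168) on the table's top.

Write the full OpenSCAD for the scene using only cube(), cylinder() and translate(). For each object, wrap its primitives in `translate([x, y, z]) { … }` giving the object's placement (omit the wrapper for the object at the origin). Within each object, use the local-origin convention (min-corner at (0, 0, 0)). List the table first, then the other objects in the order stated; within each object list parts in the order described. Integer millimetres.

translate([0, 0, 671]) cube([1298, 819, 33]);
translate([95, 95, 0]) cylinder(h = 671, r = 40);
translate([1203, 95, 0]) cylinder(h = 671, r = 40);
translate([95, 724, 0]) cylinder(h = 671, r = 40);
translate([1203, 724, 0]) cylinder(h = 671, r = 40);
translate([18, 168, 704]) {
  cube([33, 226, 1692]);
  translate([665, 0, 0]) cube([33, 226, 1692]);
  translate([33, 0, 0]) cube([632, 226, 19]);
  translate([33, 0, 324]) cube([632, 226, 19]);
  translate([33, 0, 648]) cube([632, 226, 19]);
  translate([33, 0, 972]) cube([632, 226, 19]);
  translate([33, 0, 1296]) cube([632, 226, 19]);
  translate([33, 0, 1620]) cube([632, 226, 19]);
}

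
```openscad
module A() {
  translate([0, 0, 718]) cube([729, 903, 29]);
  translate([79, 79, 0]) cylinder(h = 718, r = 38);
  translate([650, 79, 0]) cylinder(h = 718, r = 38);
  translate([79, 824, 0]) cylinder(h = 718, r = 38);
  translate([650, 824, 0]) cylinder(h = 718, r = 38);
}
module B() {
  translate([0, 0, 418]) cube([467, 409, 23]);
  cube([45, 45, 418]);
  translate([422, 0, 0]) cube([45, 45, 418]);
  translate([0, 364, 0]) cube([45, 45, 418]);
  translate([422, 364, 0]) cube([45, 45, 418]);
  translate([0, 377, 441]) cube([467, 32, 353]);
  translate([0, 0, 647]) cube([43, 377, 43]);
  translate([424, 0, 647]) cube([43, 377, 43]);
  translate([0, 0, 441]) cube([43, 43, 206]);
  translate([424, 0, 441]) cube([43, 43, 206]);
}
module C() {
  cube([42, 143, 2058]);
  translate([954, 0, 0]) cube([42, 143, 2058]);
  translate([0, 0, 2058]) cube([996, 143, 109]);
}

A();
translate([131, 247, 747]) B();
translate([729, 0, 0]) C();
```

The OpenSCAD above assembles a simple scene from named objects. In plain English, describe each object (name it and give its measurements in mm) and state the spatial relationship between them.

A is a table with a 729×903 mm rectangular top, 29 mm thick, top surface at z = 747 mm, supported by four round legs of 76 mm diameter, each leg's bounding box inset 41 mm from the nearest pair of top edges, running from the floor.

B is a chair. The seat is a 467×409×23 mm slab with its top at z = 441 mm, on four 45×45 mm corner legs (flush with the seat edges, standing on z = 0). A flat backrest 32 mm thick, 353 mm tall, spans the full seat width and rises from the seat top along its +y edge, rear face flush with the rear of the seat. Two armrests of 43×43 mm section run along each side from the seat's front edge to the front of the backrest, top faces 249 mm above the seat top and outer faces flush with the seat's x-edges; a 43×43 mm post under the front of each armrest stands on the seat at the front corner.

C is a door frame. The clear opening is 912 mm wide and 2058 mm high. Two 42 mm wide jambs, 143 mm deep, stand either side of the opening from the floor to the top of the opening. A 109 mm thick head sits across the top of both jambs, spanning the full outside width of the frame.

The chair is on top of the table, centred. The door frame is against the table's +x side, with their −y faces flush.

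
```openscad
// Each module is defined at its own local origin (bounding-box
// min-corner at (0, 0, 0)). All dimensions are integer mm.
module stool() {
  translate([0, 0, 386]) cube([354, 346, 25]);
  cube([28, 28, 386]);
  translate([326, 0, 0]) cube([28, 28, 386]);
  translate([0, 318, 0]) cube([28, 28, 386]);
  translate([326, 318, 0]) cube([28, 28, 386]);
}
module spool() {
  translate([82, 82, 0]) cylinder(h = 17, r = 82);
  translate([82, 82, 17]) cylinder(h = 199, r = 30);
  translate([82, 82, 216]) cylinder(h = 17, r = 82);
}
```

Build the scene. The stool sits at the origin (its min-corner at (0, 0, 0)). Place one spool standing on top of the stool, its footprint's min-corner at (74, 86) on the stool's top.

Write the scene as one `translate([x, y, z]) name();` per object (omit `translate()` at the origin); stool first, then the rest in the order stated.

stool();
translate([74, 86, 411]) spool();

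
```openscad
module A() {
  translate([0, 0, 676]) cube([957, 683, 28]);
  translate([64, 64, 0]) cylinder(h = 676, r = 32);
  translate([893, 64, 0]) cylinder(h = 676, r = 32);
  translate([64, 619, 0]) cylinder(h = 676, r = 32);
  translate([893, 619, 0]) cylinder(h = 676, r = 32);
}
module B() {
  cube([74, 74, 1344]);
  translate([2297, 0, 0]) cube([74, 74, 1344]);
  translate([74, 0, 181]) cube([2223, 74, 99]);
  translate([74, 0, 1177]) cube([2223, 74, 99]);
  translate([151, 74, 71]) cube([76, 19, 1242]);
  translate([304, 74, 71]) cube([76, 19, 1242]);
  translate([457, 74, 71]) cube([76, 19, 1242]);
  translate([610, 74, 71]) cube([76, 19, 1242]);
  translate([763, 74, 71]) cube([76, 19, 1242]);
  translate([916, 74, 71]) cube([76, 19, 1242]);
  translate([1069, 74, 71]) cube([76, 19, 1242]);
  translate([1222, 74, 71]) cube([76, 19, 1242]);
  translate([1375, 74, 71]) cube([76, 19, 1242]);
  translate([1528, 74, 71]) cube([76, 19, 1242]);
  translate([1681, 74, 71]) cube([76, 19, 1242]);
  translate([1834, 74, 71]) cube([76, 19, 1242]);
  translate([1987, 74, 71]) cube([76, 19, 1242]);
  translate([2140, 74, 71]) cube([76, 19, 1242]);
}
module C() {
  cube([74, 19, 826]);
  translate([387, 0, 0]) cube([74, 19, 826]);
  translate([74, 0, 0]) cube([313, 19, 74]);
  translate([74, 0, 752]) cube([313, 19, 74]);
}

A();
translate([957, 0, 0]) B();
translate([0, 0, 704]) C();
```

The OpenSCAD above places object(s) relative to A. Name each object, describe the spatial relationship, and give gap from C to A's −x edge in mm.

The picture frame's min-x is at 0; the table's min-x is 0; gap = 0 mm.

A is a table. B is a fence section. C is a picture frame. The fence section is against the table's +x side, with their −y faces flush. The picture frame is on top of the table. The gap from the picture frame to the table's −x edge is 0 mm.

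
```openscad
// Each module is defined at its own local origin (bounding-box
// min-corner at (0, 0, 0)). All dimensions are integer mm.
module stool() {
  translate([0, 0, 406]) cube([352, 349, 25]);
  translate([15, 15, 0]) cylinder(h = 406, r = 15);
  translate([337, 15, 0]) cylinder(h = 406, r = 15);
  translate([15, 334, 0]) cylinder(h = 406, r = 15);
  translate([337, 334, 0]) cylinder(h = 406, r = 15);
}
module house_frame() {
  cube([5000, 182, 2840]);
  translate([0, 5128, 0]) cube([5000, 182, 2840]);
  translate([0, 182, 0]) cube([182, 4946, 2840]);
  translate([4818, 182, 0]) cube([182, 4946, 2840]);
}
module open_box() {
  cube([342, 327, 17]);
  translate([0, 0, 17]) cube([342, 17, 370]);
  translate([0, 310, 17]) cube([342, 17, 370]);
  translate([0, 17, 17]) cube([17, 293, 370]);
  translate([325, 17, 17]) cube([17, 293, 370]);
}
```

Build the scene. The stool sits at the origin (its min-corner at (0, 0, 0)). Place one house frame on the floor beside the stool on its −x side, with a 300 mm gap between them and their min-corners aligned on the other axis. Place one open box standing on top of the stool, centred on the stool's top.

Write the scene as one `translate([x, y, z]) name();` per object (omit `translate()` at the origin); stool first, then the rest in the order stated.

stool();
translate([-5300, 0, 0]) house_frame();
translate([5, 11, 431]) open_box();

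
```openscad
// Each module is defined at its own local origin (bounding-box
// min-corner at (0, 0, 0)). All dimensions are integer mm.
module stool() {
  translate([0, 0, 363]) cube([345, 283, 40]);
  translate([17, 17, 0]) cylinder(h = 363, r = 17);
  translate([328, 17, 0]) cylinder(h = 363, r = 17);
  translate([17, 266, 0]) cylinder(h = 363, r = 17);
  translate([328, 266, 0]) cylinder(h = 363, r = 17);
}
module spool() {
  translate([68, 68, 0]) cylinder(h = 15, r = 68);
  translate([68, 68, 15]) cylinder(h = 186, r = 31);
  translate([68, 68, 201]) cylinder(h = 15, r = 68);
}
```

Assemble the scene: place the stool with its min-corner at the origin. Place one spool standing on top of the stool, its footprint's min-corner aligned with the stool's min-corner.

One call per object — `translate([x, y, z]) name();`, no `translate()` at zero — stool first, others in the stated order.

stool();
translate([0, 0, 403]) spool();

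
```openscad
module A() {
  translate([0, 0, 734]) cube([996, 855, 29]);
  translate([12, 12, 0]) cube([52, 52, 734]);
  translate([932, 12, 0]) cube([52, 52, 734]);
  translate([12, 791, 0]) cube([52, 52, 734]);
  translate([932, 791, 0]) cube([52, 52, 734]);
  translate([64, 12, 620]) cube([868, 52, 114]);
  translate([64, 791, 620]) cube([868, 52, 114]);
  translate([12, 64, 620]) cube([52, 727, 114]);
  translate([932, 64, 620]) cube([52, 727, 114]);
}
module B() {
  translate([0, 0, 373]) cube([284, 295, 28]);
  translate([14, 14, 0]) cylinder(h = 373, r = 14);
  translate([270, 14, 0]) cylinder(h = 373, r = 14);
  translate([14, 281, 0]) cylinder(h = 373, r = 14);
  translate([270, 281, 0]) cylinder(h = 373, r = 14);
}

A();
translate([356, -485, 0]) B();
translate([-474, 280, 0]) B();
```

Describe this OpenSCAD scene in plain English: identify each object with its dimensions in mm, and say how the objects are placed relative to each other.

A is a table with a 996×855 mm rectangular top, 29 mm thick, top surface at z = 763 mm, supported by four 52×52 mm square legs, each inset 12 mm from the nearest pair of top edges, running from the floor. Four apron rails, 52 mm thick and 114 mm tall, run between adjacent legs with their top edges flush with the underside of the top and their outer faces flush with the legs' outer faces.

B is a four-legged stool. The seat is 284×295 mm, 28 mm thick, top at z = 401 mm. It stands on four round legs, each 28 mm in diameter, from z = 0 to the seat underside, each leg's axis is inset half a diameter from the nearest pair of seat edges (so the leg's bounding box is flush with the corner).

Two stools sit around the table at the −y, −x sides.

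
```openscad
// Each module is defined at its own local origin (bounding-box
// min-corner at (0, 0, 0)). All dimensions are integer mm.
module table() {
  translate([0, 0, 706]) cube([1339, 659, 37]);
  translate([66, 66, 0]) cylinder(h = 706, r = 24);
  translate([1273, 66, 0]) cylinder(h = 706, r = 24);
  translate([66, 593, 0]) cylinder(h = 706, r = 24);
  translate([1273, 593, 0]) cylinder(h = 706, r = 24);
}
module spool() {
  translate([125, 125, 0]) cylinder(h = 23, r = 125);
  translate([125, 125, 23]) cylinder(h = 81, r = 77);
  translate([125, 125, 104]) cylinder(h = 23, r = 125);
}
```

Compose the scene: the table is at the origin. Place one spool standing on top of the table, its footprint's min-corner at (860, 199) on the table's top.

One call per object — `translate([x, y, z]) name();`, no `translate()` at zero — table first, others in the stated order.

table();
translate([860, 199, 743]) spool();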